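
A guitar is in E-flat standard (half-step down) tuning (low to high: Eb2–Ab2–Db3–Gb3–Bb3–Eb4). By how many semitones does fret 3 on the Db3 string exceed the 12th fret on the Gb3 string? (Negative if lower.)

Db3 at fret 3 → E3 (MIDI 52); Gb3 at fret 12 → Gb4 (MIDI 66).
52 − 66 = -14, so the two pitches are 14 semitones apart.

-14 semitones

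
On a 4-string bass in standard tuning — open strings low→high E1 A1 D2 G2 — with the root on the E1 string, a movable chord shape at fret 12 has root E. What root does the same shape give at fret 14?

F♯

Moving from fret 12 to fret 14 shifts the root by 2 semitones.
E up 2 semitones is F♯.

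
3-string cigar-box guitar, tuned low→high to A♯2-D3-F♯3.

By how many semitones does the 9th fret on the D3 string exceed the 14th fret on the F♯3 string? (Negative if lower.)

D3 at fret 9 → B3 (MIDI 59); F♯3 at fret 14 → G♯4 (MIDI 68).
59 − 68 = -9, so the two pitches are 9 semitones apart.

-9 semitones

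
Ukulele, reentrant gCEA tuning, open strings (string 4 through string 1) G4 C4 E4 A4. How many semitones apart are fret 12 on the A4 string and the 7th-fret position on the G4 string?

7 semitones

A4 at fret 12 → A5 (MIDI 81); G4 at fret 7 → D5 (MIDI 74).
81 − 74 = 7, so the two pitches are 7 semitones apart, with A5 the higher.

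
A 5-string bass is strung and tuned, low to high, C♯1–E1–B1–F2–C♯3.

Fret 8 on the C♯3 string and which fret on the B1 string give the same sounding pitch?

Fret 8 on C♯3 is MIDI 49 + 8 = 57 (A3). On the B1 string (open MIDI 35), that pitch is 57 − 35 = fret 22.

22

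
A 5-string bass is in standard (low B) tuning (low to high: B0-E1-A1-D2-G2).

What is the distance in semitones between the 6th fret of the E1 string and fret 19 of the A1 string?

E1 at fret 6 → A#1 (MIDI 34); A1 at fret 19 → E3 (MIDI 52).
34 − 52 = -18, so the two pitches are 18 semitones apart, with E3 the higher.

18 semitones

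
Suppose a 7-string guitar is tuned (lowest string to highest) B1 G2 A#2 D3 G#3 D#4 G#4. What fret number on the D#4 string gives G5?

16

G5 is 16 semitones above the open D#4 (D#–E–F–F#–…–F–F#–G), so it sits at fret 16.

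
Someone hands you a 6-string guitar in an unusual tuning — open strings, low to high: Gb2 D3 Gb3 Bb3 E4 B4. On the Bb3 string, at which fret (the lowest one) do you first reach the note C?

From Bb3, count semitones up the chromatic scale until reaching C: Bb–B–C — 2 steps.

2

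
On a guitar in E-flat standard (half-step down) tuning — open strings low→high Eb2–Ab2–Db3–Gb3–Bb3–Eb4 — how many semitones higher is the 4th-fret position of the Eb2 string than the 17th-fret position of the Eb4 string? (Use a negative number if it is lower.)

-37 semitones

Eb2 at fret 4 → G2 (MIDI 43); Eb4 at fret 17 → Ab5 (MIDI 80).
43 − 80 = -37, so the two pitches are 37 semitones apart.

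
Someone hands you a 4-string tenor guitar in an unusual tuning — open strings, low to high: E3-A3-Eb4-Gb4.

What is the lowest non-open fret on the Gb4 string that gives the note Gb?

12

From Gb4, count semitones up the chromatic scale until reaching Gb: Gb–G–Ab–A–…–E–F–Gb — 12 steps.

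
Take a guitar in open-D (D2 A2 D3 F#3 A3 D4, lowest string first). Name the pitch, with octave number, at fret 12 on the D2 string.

Each fret is one semitone, so D2 + 12 = D3.

D3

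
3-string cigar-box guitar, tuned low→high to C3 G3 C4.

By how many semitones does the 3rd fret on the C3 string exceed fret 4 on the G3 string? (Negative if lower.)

C3 at fret 3 → D#3 (MIDI 51); G3 at fret 4 → B3 (MIDI 59).
51 − 59 = -8, so the two pitches are 8 semitones apart.

-8 semitones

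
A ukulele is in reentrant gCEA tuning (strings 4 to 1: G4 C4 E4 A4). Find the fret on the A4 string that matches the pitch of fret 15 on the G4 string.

G4 at fret 15 is G4 + 15 semitones = A#5.
The open A4 string is 2 semitones above the open G4, so the same pitch on the A4 string lies at fret 15 − 2 = 13.

13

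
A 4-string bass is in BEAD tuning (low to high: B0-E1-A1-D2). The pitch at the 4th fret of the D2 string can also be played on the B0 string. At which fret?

19

Fret 4 on D2 is MIDI 38 + 4 = 42 (F#2). On the B0 string (open MIDI 23), that pitch is 42 − 23 = fret 19.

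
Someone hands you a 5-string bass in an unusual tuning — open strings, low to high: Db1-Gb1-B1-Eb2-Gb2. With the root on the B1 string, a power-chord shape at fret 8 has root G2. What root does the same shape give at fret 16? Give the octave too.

Eb3

Moving from fret 8 to fret 16 shifts the root by 8 semitones.
G2 up 8 semitones is Eb3.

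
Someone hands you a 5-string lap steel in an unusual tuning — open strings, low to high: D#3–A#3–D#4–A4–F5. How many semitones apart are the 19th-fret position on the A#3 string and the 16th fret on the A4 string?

A#3 at fret 19 → F5 (MIDI 77); A4 at fret 16 → C#6 (MIDI 85).
77 − 85 = -8, so the two pitches are 8 semitones apart, with C#6 the higher.

8 semitones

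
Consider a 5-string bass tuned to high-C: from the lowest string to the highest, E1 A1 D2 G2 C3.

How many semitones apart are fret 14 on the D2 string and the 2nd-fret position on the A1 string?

17 semitones

D2 at fret 14 → E3 (MIDI 52); A1 at fret 2 → B1 (MIDI 35).
52 − 35 = 17, so the two pitches are 17 semitones apart, with E3 the higher.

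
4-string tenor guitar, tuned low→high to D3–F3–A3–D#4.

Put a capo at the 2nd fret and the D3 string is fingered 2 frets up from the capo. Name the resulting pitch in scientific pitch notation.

F#3

The capo raises the open D3 by 2 semitones to E3; fretting 2 more gives D3 + 2 + 2 = D3 + 4 semitones = F#3.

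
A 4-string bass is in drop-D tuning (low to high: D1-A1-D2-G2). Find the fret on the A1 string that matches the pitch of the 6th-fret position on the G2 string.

G2 at fret 6 is G2 + 6 semitones = C#3.
The open A1 string is 10 semitones below the open G2, so the same pitch on the A1 string lies at fret 6 + 10 = 16.

16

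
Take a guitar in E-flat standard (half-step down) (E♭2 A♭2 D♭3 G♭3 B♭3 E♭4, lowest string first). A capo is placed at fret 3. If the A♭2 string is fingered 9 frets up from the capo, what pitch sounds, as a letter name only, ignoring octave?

A♭

The capo raises the open A♭2 by 3 semitones to B2; fretting 9 more gives A♭2 + 3 + 9 = A♭2 + 12 semitones, landing on A♭.
(Also written G♯.)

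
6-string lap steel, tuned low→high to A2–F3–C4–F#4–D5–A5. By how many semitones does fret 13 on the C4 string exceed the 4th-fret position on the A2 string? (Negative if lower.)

C4 at fret 13 → C#5 (MIDI 73); A2 at fret 4 → C#3 (MIDI 49).
73 − 49 = 24, so the two pitches are 24 semitones apart.

24 semitones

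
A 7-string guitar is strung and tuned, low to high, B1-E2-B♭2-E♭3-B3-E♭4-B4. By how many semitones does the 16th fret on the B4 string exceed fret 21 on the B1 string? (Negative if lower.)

31 semitones

B4 at fret 16 → E♭6 (MIDI 87); B1 at fret 21 → A♭3 (MIDI 56).
87 − 56 = 31, so the two pitches are 31 semitones apart.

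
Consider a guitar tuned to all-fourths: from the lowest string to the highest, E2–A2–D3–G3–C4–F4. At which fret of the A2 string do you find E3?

E3 is 7 semitones above the open A2 (A–A#–B–C–C#–D–D#–E), so it sits at fret 7.

7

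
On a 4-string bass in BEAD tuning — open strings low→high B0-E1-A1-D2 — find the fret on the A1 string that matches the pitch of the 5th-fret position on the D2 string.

10

Fret 5 on D2 is MIDI 38 + 5 = 43 (G2). On the A1 string (open MIDI 33), that pitch is 43 − 33 = fret 10.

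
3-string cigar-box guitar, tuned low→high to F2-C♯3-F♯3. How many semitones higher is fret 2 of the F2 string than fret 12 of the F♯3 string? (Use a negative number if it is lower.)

-23 semitones

F2 at fret 2 → G2 (MIDI 43); F♯3 at fret 12 → F♯4 (MIDI 66).
43 − 66 = -23, so the two pitches are 23 semitones apart.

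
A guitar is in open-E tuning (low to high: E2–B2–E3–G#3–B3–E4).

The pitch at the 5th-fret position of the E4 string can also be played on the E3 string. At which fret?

E4 at fret 5 is E4 + 5 semitones = A4.
The open E3 string is 12 semitones below the open E4, so the same pitch on the E3 string lies at fret 5 + 12 = 17.

17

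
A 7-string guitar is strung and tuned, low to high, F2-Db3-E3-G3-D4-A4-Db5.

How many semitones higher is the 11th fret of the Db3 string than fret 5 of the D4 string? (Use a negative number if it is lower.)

-7 semitones

Db3 at fret 11 → C4 (MIDI 60); D4 at fret 5 → G4 (MIDI 67).
60 − 67 = -7, so the two pitches are 7 semitones apart.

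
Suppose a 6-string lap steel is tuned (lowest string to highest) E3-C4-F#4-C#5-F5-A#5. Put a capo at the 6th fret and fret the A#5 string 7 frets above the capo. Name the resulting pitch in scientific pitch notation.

The capo raises the open A#5 by 6 semitones to E6; fretting 7 more gives A#5 + 6 + 7 = A#5 + 13 semitones = B6.

B6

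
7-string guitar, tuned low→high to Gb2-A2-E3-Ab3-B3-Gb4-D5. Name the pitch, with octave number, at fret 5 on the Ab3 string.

Each fret is one semitone, so Ab3 + 5 = Db4.
(Equivalently spelled C#4.)

Db4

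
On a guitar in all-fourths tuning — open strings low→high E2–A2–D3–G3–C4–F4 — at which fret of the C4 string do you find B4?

B4 is 11 semitones above the open C4 (C–C#–D–D#–…–A–A#–B), so it sits at fret 11.

11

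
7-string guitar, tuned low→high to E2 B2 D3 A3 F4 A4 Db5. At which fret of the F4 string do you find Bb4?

5

Bb4 is 5 semitones above the open F4 (F–Gb–G–Ab–A–Bb), so it sits at fret 5.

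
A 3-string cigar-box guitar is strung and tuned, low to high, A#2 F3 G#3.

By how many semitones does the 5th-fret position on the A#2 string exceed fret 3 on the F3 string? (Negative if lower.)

A#2 at fret 5 → D#3 (MIDI 51); F3 at fret 3 → G#3 (MIDI 56).
51 − 56 = -5, so the two pitches are 5 semitones apart.

-5 semitones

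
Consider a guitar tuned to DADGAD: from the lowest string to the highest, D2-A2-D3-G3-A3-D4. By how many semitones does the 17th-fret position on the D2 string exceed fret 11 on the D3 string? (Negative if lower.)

D2 at fret 17 → G3 (MIDI 55); D3 at fret 11 → C♯4 (MIDI 61).
55 − 61 = -6, so the two pitches are 6 semitones apart.

-6 semitones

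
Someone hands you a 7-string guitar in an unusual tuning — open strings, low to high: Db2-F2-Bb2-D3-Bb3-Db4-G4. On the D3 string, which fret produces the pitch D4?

D4 is 12 semitones above the open D3 (D–Eb–E–F–…–C–Db–D), so it sits at fret 12.

12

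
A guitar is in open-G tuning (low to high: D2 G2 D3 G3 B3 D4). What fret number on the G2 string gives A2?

2

A2 is 2 semitones above the open G2 (G–G#–A), so it sits at fret 2.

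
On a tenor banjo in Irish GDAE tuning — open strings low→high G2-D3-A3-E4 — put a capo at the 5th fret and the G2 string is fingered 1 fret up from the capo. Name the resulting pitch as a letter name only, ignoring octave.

C♯

The capo raises the open G2 by 5 semitones to C3; fretting 1 more gives G2 + 5 + 1 = G2 + 6 semitones, landing on C♯.
(Also written D♭.)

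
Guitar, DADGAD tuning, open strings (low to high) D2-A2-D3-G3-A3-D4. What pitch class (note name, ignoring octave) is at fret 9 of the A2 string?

Each fret is one semitone, so A2 + 9 = F#.
(Equivalently spelled Gb.)

F#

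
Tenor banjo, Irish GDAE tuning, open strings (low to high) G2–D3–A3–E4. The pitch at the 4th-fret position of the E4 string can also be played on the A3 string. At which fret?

E4 at fret 4 is E4 + 4 semitones = G♯4.
The open A3 string is 7 semitones below the open E4, so the same pitch on the A3 string lies at fret 4 + 7 = 11.

11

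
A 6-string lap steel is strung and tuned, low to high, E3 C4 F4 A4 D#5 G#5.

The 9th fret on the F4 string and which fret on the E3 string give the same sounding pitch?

22

F4 at fret 9 is F4 + 9 semitones = D5.
The open E3 string is 13 semitones below the open F4, so the same pitch on the E3 string lies at fret 9 + 13 = 22.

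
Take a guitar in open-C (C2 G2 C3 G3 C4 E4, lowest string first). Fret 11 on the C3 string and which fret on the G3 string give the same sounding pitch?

Fret 11 on C3 is MIDI 48 + 11 = 59 (B3). On the G3 string (open MIDI 55), that pitch is 59 − 55 = fret 4.

4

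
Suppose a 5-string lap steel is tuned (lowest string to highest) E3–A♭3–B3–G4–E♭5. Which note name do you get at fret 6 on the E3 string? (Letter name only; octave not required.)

The open E3 string plus 6 semitones: E–F–Gb–G–Ab–A–Bb.
(Equivalently spelled A♯.)

B♭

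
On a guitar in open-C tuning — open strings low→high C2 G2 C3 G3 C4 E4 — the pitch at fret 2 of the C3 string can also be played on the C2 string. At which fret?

14

C3 at fret 2 is C3 + 2 semitones = D3.
The open C2 string is 12 semitones below the open C3, so the same pitch on the C2 string lies at fret 2 + 12 = 14.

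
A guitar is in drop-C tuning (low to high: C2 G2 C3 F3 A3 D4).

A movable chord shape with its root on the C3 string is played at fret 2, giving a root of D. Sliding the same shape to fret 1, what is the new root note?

C#

Moving from fret 2 to fret 1 shifts the root by -1 semitone.
D down 1 semitone is C#.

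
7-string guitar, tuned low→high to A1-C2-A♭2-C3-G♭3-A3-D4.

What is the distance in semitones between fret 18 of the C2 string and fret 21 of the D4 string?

29 semitones

C2 at fret 18 → G♭3 (MIDI 54); D4 at fret 21 → B5 (MIDI 83).
54 − 83 = -29, so the two pitches are 29 semitones apart, with B5 the higher.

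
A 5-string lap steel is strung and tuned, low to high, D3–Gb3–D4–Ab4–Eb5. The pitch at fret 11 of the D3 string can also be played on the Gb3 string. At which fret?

D3 at fret 11 is D3 + 11 semitones = Db4.
The open Gb3 string is 4 semitones above the open D3, so the same pitch on the Gb3 string lies at fret 11 − 4 = 7.

7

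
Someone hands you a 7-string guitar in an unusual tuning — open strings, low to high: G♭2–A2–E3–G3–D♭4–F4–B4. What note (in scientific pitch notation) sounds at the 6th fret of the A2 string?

E♭3

Each fret is one semitone, so A2 + 6 = E♭3.
(Equivalently spelled D♯3.)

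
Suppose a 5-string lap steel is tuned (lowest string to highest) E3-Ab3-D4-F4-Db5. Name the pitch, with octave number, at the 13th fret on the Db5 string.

The open Db5 string plus 13 semitones: Db–D–Eb–E–…–C–Db–D.
The walk passes from B into C once, so the octave number goes from 5 to 6.

D6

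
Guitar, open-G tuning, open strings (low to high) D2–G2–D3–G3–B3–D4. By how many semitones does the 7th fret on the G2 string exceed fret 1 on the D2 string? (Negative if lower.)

G2 at fret 7 → D3 (MIDI 50); D2 at fret 1 → D#2 (MIDI 39).
50 − 39 = 11, so the two pitches are 11 semitones apart.

11 semitones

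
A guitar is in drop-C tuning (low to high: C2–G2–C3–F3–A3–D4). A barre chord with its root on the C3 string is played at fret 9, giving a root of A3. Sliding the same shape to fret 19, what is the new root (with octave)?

G4

Moving from fret 9 to fret 19 shifts the root by 10 semitones.
A3 up 10 semitones is G4.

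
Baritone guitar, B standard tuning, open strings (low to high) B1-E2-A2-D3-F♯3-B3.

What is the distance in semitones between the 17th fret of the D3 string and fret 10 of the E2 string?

17 semitones

D3 at fret 17 → G4 (MIDI 67); E2 at fret 10 → D3 (MIDI 50).
67 − 50 = 17, so the two pitches are 17 semitones apart, with G4 the higher.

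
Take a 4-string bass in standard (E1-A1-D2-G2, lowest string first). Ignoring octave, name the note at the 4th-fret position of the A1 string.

A1 is MIDI 33. Adding 4 gives 37; 37 mod 12 = 1, i.e. C#.

C#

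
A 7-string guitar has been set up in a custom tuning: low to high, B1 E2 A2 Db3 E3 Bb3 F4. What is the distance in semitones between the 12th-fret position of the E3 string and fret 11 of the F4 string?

E3 at fret 12 → E4 (MIDI 64); F4 at fret 11 → E5 (MIDI 76).
64 − 76 = -12, so the two pitches are 12 semitones apart, with E5 the higher.

12 semitones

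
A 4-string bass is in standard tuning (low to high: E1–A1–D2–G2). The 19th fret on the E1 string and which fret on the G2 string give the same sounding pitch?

Fret 19 on E1 is MIDI 28 + 19 = 47 (B2). On the G2 string (open MIDI 43), that pitch is 47 − 43 = fret 4.

4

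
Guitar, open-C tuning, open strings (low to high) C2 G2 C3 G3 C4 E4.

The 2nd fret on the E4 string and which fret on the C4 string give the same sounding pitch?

Fret 2 on E4 is MIDI 64 + 2 = 66 (F♯4). On the C4 string (open MIDI 60), that pitch is 66 − 60 = fret 6.

6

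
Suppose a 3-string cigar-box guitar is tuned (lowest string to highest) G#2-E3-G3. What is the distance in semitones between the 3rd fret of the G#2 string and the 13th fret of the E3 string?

18 semitones

G#2 at fret 3 → B2 (MIDI 47); E3 at fret 13 → F4 (MIDI 65).
47 − 65 = -18, so the two pitches are 18 semitones apart, with F4 the higher.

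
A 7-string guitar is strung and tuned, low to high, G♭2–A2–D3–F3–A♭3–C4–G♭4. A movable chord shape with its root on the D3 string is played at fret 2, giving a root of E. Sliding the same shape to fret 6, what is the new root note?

Moving from fret 2 to fret 6 shifts the root by 4 semitones.
E up 4 semitones is A♭.

A♭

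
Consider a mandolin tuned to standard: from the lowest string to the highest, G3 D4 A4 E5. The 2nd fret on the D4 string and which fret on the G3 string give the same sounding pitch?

Fret 2 on D4 is MIDI 62 + 2 = 64 (E4). On the G3 string (open MIDI 55), that pitch is 64 − 55 = fret 9.

9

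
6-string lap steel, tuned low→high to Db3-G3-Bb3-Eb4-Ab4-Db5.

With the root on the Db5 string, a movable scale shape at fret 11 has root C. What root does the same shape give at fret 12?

Db

Moving from fret 11 to fret 12 shifts the root by 1 semitone.
C up 1 semitone is Db.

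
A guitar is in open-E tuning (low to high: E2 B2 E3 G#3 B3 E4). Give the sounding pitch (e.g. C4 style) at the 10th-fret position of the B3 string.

A4

The open B3 string plus 10 semitones: B–C–C#–D–…–G–G#–A.
The walk passes from B into C once, so the octave number goes from 3 to 4.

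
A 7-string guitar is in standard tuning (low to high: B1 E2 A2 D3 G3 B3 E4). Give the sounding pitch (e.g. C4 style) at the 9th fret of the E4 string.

C#5

The open E4 string plus 9 semitones: E–F–F#–G–G#–A–A#–B–C–C#.
The walk passes from B into C once, so the octave number goes from 4 to 5.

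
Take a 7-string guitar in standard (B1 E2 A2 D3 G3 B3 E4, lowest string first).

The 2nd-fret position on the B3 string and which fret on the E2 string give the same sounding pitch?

21

Fret 2 on B3 is MIDI 59 + 2 = 61 (C#4). On the E2 string (open MIDI 40), that pitch is 61 − 40 = fret 21.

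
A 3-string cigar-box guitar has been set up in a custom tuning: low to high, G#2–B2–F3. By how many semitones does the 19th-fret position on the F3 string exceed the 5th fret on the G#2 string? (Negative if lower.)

F3 at fret 19 → C5 (MIDI 72); G#2 at fret 5 → C#3 (MIDI 49).
72 − 49 = 23, so the two pitches are 23 semitones apart.

23 semitones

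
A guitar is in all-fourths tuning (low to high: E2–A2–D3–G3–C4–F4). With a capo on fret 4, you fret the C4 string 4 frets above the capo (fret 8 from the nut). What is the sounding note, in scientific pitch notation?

G#4

The capo raises the open C4 by 4 semitones to E4; fretting 4 more gives C4 + 4 + 4 = C4 + 8 semitones = G#4.
(Also written Ab.)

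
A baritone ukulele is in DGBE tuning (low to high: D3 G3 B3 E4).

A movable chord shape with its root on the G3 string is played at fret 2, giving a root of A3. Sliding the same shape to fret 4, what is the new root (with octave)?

B3

Moving from fret 2 to fret 4 shifts the root by 2 semitones.
A3 up 2 semitones is B3.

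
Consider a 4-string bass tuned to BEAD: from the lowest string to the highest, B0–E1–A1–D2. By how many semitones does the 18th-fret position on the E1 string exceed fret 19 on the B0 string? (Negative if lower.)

E1 at fret 18 → A#2 (MIDI 46); B0 at fret 19 → F#2 (MIDI 42).
46 − 42 = 4, so the two pitches are 4 semitones apart.

4 semitones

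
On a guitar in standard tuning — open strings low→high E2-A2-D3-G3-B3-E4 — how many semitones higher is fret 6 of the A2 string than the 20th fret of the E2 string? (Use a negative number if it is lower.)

-9 semitones

A2 at fret 6 → D#3 (MIDI 51); E2 at fret 20 → C4 (MIDI 60).
51 − 60 = -9, so the two pitches are 9 semitones apart.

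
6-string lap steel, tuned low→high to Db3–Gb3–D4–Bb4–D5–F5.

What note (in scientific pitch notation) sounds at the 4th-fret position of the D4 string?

Gb4

The open D4 string plus 4 semitones: D–Eb–E–F–Gb.
No B→C boundary is crossed, so the octave stays at 4.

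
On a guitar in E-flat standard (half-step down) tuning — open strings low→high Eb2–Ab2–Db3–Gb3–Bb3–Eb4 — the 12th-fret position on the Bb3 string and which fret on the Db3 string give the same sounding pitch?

21

Bb3 at fret 12 is Bb3 + 12 semitones = Bb4.
The open Db3 string is 9 semitones below the open Bb3, so the same pitch on the Db3 string lies at fret 12 + 9 = 21.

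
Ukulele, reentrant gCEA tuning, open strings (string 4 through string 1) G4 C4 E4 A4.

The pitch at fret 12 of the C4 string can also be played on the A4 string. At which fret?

Fret 12 on C4 is MIDI 60 + 12 = 72 (C5). On the A4 string (open MIDI 69), that pitch is 72 − 69 = fret 3.

3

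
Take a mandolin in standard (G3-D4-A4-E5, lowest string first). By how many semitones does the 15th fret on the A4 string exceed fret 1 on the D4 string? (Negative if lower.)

21 semitones

A4 at fret 15 → C6 (MIDI 84); D4 at fret 1 → D#4 (MIDI 63).
84 − 63 = 21, so the two pitches are 21 semitones apart.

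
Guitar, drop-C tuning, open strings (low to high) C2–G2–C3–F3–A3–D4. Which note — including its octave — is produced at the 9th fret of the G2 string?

E3

G2 is MIDI 43. Adding 9 gives 52, which is E3.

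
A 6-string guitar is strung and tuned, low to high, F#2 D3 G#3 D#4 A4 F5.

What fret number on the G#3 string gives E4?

8

E4 is 8 semitones above the open G#3 (G#–A–A#–B–C–C#–D–D#–E), so it sits at fret 8.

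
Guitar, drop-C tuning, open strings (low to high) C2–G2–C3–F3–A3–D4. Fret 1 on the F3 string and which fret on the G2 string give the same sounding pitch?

11

Fret 1 on F3 is MIDI 53 + 1 = 54 (F#3). On the G2 string (open MIDI 43), that pitch is 54 − 43 = fret 11.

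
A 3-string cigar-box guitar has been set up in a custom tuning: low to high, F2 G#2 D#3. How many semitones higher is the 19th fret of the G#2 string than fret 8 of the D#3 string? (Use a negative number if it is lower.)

G#2 at fret 19 → D#4 (MIDI 63); D#3 at fret 8 → B3 (MIDI 59).
63 − 59 = 4, so the two pitches are 4 semitones apart.

4 semitones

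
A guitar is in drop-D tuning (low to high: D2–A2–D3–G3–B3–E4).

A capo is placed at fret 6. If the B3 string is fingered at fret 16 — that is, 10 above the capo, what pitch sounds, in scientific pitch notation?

The capo raises the open B3 by 6 semitones to F4; fretting 10 more gives B3 + 6 + 10 = B3 + 16 semitones = D#5.

D#5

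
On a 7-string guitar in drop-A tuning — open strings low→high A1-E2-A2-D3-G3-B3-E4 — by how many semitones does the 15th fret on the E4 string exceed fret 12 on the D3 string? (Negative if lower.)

17 semitones

E4 at fret 15 → G5 (MIDI 79); D3 at fret 12 → D4 (MIDI 62).
79 − 62 = 17, so the two pitches are 17 semitones apart.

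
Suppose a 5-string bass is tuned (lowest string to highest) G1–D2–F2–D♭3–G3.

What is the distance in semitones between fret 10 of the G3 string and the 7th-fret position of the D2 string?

G3 at fret 10 → F4 (MIDI 65); D2 at fret 7 → A2 (MIDI 45).
65 − 45 = 20, so the two pitches are 20 semitones apart, with F4 the higher.

20 semitones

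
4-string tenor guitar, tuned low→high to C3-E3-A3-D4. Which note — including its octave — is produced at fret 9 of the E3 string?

E3 is MIDI 52. Adding 9 gives 61, which is Db4.
(Equivalently spelled C#4.)

Db4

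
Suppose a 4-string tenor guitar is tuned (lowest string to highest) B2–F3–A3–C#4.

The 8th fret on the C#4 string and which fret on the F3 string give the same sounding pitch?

C#4 at fret 8 is C#4 + 8 semitones = A4.
The open F3 string is 8 semitones below the open C#4, so the same pitch on the F3 string lies at fret 8 + 8 = 16.

16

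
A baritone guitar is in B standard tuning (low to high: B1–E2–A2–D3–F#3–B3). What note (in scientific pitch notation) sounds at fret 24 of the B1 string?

B3

The open B1 string plus 24 semitones: B–C–C#–D–…–A–A#–B.
The walk passes from B into C 2 times, so the octave number goes from 1 to 3.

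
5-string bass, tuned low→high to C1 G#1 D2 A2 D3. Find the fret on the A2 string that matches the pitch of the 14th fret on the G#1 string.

1

G#1 at fret 14 is G#1 + 14 semitones = A#2.
The open A2 string is 13 semitones above the open G#1, so the same pitch on the A2 string lies at fret 14 − 13 = 1.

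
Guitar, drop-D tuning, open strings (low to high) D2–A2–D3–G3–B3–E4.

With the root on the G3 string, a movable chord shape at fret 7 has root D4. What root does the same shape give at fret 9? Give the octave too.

E4

Moving from fret 7 to fret 9 shifts the root by 2 semitones.
D4 up 2 semitones is E4.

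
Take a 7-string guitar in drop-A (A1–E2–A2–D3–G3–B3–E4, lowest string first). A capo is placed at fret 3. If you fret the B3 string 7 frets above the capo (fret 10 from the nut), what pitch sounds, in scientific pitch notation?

A4

The capo raises the open B3 by 3 semitones to D4; fretting 7 more gives B3 + 3 + 7 = B3 + 10 semitones = A4.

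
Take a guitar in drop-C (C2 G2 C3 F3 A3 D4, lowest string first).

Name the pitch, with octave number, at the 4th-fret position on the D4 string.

F#4

D4 is MIDI 62. Adding 4 gives 66, which is F#4.
(Equivalently spelled Gb4.)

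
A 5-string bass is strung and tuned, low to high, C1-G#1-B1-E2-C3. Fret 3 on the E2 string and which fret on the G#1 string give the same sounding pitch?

E2 at fret 3 is E2 + 3 semitones = G2.
The open G#1 string is 8 semitones below the open E2, so the same pitch on the G#1 string lies at fret 3 + 8 = 11.

11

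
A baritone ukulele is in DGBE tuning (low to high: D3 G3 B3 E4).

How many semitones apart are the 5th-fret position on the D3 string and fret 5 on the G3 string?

5 semitones

D3 at fret 5 → G3 (MIDI 55); G3 at fret 5 → C4 (MIDI 60).
55 − 60 = -5, so the two pitches are 5 semitones apart, with C4 the higher.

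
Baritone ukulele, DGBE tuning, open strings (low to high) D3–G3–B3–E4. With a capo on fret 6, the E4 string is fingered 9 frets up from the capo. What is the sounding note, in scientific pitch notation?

G5

The capo raises the open E4 by 6 semitones to A#4; fretting 9 more gives E4 + 6 + 9 = E4 + 15 semitones = G5.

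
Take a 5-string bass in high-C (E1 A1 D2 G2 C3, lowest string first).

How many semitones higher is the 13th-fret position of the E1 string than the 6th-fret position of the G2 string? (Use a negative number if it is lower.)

-8 semitones

E1 at fret 13 → F2 (MIDI 41); G2 at fret 6 → C♯3 (MIDI 49).
41 − 49 = -8, so the two pitches are 8 semitones apart.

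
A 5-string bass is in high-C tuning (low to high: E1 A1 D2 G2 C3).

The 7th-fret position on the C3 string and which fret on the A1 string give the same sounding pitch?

22

Fret 7 on C3 is MIDI 48 + 7 = 55 (G3). On the A1 string (open MIDI 33), that pitch is 55 − 33 = fret 22.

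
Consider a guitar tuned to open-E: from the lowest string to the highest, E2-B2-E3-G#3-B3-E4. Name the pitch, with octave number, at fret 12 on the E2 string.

E3

E2 is MIDI 40. Adding 12 gives 52, which is E3.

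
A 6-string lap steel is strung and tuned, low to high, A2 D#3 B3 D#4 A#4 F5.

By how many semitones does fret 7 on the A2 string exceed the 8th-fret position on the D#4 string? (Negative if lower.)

-19 semitones

A2 at fret 7 → E3 (MIDI 52); D#4 at fret 8 → B4 (MIDI 71).
52 − 71 = -19, so the two pitches are 19 semitones apart.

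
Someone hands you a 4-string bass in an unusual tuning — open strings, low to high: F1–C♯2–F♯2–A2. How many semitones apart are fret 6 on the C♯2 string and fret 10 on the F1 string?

4 semitones

C♯2 at fret 6 → G2 (MIDI 43); F1 at fret 10 → D♯2 (MIDI 39).
43 − 39 = 4, so the two pitches are 4 semitones apart, with G2 the higher.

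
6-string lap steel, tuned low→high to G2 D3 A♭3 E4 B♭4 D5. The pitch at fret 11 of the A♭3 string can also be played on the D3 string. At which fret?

17

A♭3 at fret 11 is A♭3 + 11 semitones = G4.
The open D3 string is 6 semitones below the open A♭3, so the same pitch on the D3 string lies at fret 11 + 6 = 17.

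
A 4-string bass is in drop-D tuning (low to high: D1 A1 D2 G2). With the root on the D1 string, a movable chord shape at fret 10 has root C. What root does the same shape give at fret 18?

G#

Moving from fret 10 to fret 18 shifts the root by 8 semitones.
C up 8 semitones is G#.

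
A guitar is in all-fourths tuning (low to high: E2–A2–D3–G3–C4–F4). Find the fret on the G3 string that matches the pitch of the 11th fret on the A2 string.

Fret 11 on A2 is MIDI 45 + 11 = 56 (G♯3). On the G3 string (open MIDI 55), that pitch is 56 − 55 = fret 1.

1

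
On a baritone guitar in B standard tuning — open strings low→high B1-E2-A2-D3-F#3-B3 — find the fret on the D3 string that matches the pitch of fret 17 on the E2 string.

7

E2 at fret 17 is E2 + 17 semitones = A3.
The open D3 string is 10 semitones above the open E2, so the same pitch on the D3 string lies at fret 17 − 10 = 7.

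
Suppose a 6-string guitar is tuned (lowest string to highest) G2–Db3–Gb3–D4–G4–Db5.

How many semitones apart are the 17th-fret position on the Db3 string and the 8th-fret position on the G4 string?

9 semitones

Db3 at fret 17 → Gb4 (MIDI 66); G4 at fret 8 → Eb5 (MIDI 75).
66 − 75 = -9, so the two pitches are 9 semitones apart, with Eb5 the higher.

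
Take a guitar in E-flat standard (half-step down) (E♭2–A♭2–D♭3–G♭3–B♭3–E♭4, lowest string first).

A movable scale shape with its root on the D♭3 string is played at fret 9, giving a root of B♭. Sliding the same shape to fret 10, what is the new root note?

B

Moving from fret 9 to fret 10 shifts the root by 1 semitone.
B♭ up 1 semitone is B.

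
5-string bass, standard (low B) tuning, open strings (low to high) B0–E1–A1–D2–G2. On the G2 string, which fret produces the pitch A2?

A2 is 2 semitones above the open G2 (G–G#–A), so it sits at fret 2.

2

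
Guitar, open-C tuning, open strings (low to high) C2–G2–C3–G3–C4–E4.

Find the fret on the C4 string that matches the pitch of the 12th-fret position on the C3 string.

Fret 12 on C3 is MIDI 48 + 12 = 60 (C4). On the C4 string (open MIDI 60), that pitch is 60 − 60 = fret 0.

0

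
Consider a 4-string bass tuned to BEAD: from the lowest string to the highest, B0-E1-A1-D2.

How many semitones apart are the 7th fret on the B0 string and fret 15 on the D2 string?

23 semitones

B0 at fret 7 → F♯1 (MIDI 30); D2 at fret 15 → F3 (MIDI 53).
30 − 53 = -23, so the two pitches are 23 semitones apart, with F3 the higher.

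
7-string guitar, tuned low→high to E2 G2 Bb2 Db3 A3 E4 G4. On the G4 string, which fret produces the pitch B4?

B4 is 4 semitones above the open G4 (G–Ab–A–Bb–B), so it sits at fret 4.

4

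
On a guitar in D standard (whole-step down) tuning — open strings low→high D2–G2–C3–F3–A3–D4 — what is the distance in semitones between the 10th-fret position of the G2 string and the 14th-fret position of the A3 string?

18 semitones

G2 at fret 10 → F3 (MIDI 53); A3 at fret 14 → B4 (MIDI 71).
53 − 71 = -18, so the two pitches are 18 semitones apart, with B4 the higher.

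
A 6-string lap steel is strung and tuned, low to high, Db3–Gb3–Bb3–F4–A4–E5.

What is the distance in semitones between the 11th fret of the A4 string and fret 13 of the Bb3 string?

A4 at fret 11 → Ab5 (MIDI 80); Bb3 at fret 13 → B4 (MIDI 71).
80 − 71 = 9, so the two pitches are 9 semitones apart, with Ab5 the higher.

9 semitones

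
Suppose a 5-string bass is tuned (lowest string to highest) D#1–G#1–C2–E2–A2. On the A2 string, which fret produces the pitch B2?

2

B2 is 2 semitones above the open A2 (A–A#–B), so it sits at fret 2.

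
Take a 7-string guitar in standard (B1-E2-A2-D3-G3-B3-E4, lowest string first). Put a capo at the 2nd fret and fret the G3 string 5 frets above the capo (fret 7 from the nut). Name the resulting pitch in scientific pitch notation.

The capo raises the open G3 by 2 semitones to A3; fretting 5 more gives G3 + 2 + 5 = G3 + 7 semitones = D4.

D4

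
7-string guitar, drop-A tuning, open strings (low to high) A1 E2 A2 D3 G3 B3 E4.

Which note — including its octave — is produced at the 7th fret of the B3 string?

Each fret is one semitone, so B3 + 7 = F♯4.
(Equivalently spelled G♭4.)

F♯4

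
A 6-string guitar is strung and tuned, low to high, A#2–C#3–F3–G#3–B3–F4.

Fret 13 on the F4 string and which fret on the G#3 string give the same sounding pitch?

22

Fret 13 on F4 is MIDI 65 + 13 = 78 (F#5). On the G#3 string (open MIDI 56), that pitch is 78 − 56 = fret 22.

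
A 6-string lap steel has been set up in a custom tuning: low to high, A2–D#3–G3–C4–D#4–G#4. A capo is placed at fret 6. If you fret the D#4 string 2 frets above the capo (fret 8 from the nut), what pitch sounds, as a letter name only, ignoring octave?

B

The capo raises the open D#4 by 6 semitones to A4; fretting 2 more gives D#4 + 6 + 2 = D#4 + 8 semitones, landing on B.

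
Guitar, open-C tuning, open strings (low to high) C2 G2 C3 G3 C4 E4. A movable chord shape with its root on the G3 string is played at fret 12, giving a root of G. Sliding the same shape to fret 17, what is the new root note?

C

Moving from fret 12 to fret 17 shifts the root by 5 semitones.
G up 5 semitones is C.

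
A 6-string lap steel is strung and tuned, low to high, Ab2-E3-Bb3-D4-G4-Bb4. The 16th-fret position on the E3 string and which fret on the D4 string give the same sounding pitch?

6

E3 at fret 16 is E3 + 16 semitones = Ab4.
The open D4 string is 10 semitones above the open E3, so the same pitch on the D4 string lies at fret 16 − 10 = 6.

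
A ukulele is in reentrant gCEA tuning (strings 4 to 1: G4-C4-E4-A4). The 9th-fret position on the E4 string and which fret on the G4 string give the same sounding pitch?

E4 at fret 9 is E4 + 9 semitones = C♯5.
The open G4 string is 3 semitones above the open E4, so the same pitch on the G4 string lies at fret 9 − 3 = 6.

6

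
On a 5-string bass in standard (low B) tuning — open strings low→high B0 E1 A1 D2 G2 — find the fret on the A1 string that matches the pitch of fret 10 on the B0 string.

0

B0 at fret 10 is B0 + 10 semitones = A1.
The open A1 string is 10 semitones above the open B0, so the same pitch on the A1 string lies at fret 10 − 10 = 0.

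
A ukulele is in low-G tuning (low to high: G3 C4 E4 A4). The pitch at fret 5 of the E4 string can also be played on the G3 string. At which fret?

E4 at fret 5 is E4 + 5 semitones = A4.
The open G3 string is 9 semitones below the open E4, so the same pitch on the G3 string lies at fret 5 + 9 = 14.

14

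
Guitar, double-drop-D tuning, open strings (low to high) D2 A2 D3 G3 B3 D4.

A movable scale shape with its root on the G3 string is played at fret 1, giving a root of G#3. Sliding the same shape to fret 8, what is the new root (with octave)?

Moving from fret 1 to fret 8 shifts the root by 7 semitones.
G#3 up 7 semitones is D#4.

D#4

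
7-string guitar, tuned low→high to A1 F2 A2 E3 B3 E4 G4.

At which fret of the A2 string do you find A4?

24

A4 is 24 semitones above the open A2 (A–A#–B–C–…–G–G#–A), so it sits at fret 24.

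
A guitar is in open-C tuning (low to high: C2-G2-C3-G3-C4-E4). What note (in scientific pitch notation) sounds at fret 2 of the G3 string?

Each fret is one semitone, so G3 + 2 = A3.

A3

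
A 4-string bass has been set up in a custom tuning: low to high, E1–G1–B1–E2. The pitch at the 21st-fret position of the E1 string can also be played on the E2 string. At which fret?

9

E1 at fret 21 is E1 + 21 semitones = C#3.
The open E2 string is 12 semitones above the open E1, so the same pitch on the E2 string lies at fret 21 − 12 = 9.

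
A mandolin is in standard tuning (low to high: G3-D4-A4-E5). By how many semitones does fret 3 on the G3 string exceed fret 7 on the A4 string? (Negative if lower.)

-18 semitones

G3 at fret 3 → A♯3 (MIDI 58); A4 at fret 7 → E5 (MIDI 76).
58 − 76 = -18, so the two pitches are 18 semitones apart.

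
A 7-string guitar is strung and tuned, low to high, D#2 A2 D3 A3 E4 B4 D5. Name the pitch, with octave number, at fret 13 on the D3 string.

The open D3 string plus 13 semitones: D–D#–E–F–…–C#–D–D#.
The walk passes from B into C once, so the octave number goes from 3 to 4.

D#4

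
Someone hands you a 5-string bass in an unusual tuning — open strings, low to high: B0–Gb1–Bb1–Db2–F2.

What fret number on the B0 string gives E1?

E1 is 5 semitones above the open B0 (B–C–Db–D–Eb–E), so it sits at fret 5.

5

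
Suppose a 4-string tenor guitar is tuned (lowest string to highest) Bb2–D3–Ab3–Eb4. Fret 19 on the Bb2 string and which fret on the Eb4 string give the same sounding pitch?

2

Bb2 at fret 19 is Bb2 + 19 semitones = F4.
The open Eb4 string is 17 semitones above the open Bb2, so the same pitch on the Eb4 string lies at fret 19 − 17 = 2.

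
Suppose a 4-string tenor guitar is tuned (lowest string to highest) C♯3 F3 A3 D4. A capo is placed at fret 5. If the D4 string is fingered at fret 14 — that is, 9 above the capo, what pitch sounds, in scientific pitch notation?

E5

The capo raises the open D4 by 5 semitones to G4; fretting 9 more gives D4 + 5 + 9 = D4 + 14 semitones = E5.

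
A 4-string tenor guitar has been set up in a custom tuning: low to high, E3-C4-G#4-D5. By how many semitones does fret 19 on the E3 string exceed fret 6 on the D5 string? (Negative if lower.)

-9 semitones

E3 at fret 19 → B4 (MIDI 71); D5 at fret 6 → G#5 (MIDI 80).
71 − 80 = -9, so the two pitches are 9 semitones apart.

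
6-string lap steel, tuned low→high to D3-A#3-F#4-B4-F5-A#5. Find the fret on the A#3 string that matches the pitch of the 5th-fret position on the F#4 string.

13

F#4 at fret 5 is F#4 + 5 semitones = B4.
The open A#3 string is 8 semitones below the open F#4, so the same pitch on the A#3 string lies at fret 5 + 8 = 13.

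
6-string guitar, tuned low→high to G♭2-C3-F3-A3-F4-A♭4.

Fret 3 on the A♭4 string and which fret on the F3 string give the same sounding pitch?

Fret 3 on A♭4 is MIDI 68 + 3 = 71 (B4). On the F3 string (open MIDI 53), that pitch is 71 − 53 = fret 18.

18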